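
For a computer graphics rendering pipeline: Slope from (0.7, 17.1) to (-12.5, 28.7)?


slope = (y2-y1)/(x2-x1) = (28.7-17.1)/((-12.5)-0.7) = 11.6/(-13.2) = -0.8788

-0.8788


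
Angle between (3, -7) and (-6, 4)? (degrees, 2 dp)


u.v = -46, |u| = sqrt(58) = 7.6158, |v| = sqrt(52) = 7.2111
cos(theta) = u.v/(|u||v|) = -46/sqrt(3016) = -0.837611
theta = acos(-0.837611) = 146.89 degrees

146.89 degrees


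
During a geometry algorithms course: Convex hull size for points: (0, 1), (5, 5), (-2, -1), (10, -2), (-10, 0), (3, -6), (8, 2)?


Convex hull vertices (CCW): (-10, 0), (3, -6), (10, -2), (8, 2), (5, 5)
Count = 5

5


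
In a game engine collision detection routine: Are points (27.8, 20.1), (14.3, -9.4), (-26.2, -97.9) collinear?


Cross product: (14.3-27.8)*((-97.9)-20.1) - ((-9.4)-20.1)*((-26.2)-27.8)
= 0

Yes, collinear


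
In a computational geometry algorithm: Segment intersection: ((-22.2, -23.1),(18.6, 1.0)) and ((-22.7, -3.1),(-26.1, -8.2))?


Cross products: d1=70.55, d2=196.69, d3=828.05, d4=701.91
d1*d2 < 0 and d3*d4 < 0? no

No, they don't intersect


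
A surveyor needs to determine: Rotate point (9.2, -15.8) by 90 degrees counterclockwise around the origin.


90° CCW: (x,y) -> (-y, x)
(9.2,-15.8) -> (15.8, 9.2)

(15.8, 9.2)


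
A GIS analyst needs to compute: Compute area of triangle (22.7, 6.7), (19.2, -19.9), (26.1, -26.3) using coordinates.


Area = |x_A(y_B-y_C) + x_B(y_C-y_A) + x_C(y_A-y_B)|/2
= |145.28 + (-633.6) + 694.26|/2
= 205.94/2 = 102.97

102.97


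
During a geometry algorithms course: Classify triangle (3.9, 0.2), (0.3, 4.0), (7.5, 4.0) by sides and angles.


Side lengths squared: AB^2=27.4, BC^2=51.84, CA^2=27.4
Sorted: [27.4, 27.4, 51.84]
By sides: Isosceles, By angles: Acute

Isosceles, Acute


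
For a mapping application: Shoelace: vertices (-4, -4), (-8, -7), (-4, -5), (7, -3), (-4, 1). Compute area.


Shoelace sum: ((-4)*(-7) - (-8)*(-4)) + ((-8)*(-5) - (-4)*(-7)) + ((-4)*(-3) - 7*(-5)) + (7*1 - (-4)*(-3)) + ((-4)*(-4) - (-4)*1)
= 70
Area = |70|/2 = 35

35


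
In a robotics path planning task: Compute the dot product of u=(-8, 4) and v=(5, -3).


u . v = u_x*v_x + u_y*v_y = (-8)*5 + 4*(-3)
= (-40) + (-12) = -52

-52


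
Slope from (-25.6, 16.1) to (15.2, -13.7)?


slope = (y2-y1)/(x2-x1) = ((-13.7)-16.1)/(15.2-(-25.6)) = (-29.8)/40.8 = -0.7304

-0.7304


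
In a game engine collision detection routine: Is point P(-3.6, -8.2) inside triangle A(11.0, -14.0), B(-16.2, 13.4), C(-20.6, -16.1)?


Cross products: AB x AP = 242.28, BC x BP = 466.74, CA x CP = 213.94
All same sign? yes

Yes, inside


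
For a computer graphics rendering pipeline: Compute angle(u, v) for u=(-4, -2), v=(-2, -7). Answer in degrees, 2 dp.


u.v = 22, |u| = sqrt(20) = 4.4721, |v| = sqrt(53) = 7.2801
cos(theta) = u.v/(|u||v|) = 22/sqrt(1060) = 0.675725
theta = acos(0.675725) = 47.49 degrees

47.49 degrees


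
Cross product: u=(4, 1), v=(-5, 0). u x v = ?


u x v = u_x*v_y - u_y*v_x = 4*0 - 1*(-5)
= 0 - (-5) = 5

5


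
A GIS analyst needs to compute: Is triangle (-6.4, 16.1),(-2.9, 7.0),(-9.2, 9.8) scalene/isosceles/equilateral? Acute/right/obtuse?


Side lengths squared: AB^2=95.06, BC^2=47.53, CA^2=47.53
Sorted: [47.53, 47.53, 95.06]
By sides: Isosceles, By angles: Right

Isosceles, Right


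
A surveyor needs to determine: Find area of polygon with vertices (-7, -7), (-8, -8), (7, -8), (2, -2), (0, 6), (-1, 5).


Shoelace sum: ((-7)*(-8) - (-8)*(-7)) + ((-8)*(-8) - 7*(-8)) + (7*(-2) - 2*(-8)) + (2*6 - 0*(-2)) + (0*5 - (-1)*6) + ((-1)*(-7) - (-7)*5)
= 182
Area = |182|/2 = 91

91


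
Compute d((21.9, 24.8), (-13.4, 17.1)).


dx=-35.3, dy=-7.7
d^2 = (-35.3)^2 + (-7.7)^2 = 1305.38
d = sqrt(1305.38) = 36.13

36.13


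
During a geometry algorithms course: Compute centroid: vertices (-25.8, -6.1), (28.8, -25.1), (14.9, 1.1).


Centroid = ((x_A+x_B+x_C)/3, (y_A+y_B+y_C)/3)
= (((-25.8)+28.8+14.9)/3, ((-6.1)+(-25.1)+1.1)/3)
= (5.9667, -10.0333)

(5.9667, -10.0333)


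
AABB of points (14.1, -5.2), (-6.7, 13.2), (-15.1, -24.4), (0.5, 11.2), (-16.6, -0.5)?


x range: [-16.6, 14.1]
y range: [-24.4, 13.2]
Bounding box: (-16.6,-24.4) to (14.1,13.2)

(-16.6,-24.4) to (14.1,13.2)


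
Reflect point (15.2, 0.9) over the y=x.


Reflection over y=x: (x,y) -> (y,x)
(15.2, 0.9) -> (0.9, 15.2)

(0.9, 15.2)


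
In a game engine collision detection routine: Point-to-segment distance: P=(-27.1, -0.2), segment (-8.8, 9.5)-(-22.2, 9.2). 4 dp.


Project P onto AB: t = 1 (clamped to [0,1])
Closest point on segment: (-22.2, 9.2)
Distance: 10.6005

10.6005


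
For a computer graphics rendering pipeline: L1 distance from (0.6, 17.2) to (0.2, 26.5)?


|0.6-0.2| + |17.2-26.5| = 0.4 + 9.3 = 9.7

9.7


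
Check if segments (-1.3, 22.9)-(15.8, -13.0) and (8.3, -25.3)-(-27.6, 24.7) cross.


Cross products: d1=-1250.38, d2=-816.57, d3=-479.58, d4=-913.39
d1*d2 < 0 and d3*d4 < 0? no

No, they don't intersect


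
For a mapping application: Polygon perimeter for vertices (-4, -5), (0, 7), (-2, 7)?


Sides: (-4, -5)->(0, 7): sqrt(160) = 12.649111, (0, 7)->(-2, 7): sqrt(4) = 2, (-2, 7)->(-4, -5): sqrt(148) = 12.165525
Sum = 26.814636
Perimeter = 26.8146

26.8146


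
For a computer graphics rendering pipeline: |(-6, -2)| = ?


|u| = sqrt((-6)^2 + (-2)^2) = sqrt(40) = 6.3246

6.3246


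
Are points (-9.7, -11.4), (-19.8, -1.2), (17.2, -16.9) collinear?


Cross product: ((-19.8)-(-9.7))*((-16.9)-(-11.4)) - ((-1.2)-(-11.4))*(17.2-(-9.7))
= -218.83

No, not collinear


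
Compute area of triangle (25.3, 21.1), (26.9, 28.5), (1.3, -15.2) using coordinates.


Area = |x_A(y_B-y_C) + x_B(y_C-y_A) + x_C(y_A-y_B)|/2
= |1105.61 + (-976.47) + (-9.62)|/2
= 119.52/2 = 59.76

59.76


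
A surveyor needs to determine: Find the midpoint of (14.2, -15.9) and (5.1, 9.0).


M = ((14.2+5.1)/2, ((-15.9)+9)/2)
= (9.65, -3.45)

(9.65, -3.45)


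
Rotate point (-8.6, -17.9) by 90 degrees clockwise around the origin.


90° CW: (x,y) -> (y, -x)
(-8.6,-17.9) -> (-17.9, 8.6)

(-17.9, 8.6)


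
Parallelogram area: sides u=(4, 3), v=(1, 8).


|u x v| = |4*8 - 3*1|
= |32 - 3| = 29

29


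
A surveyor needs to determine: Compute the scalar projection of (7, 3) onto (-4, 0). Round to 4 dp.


u.v = -28, |v| = sqrt(16) = 4
Scalar projection = u.v / |v| = -28 / sqrt(16) = -7

-7


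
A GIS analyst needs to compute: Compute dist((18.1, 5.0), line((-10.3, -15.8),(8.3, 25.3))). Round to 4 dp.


|cross product| = 780.36
|line direction| = sqrt(2035.17) = 45.1129
Distance = 780.36/sqrt(2035.17) = 17.298

17.298


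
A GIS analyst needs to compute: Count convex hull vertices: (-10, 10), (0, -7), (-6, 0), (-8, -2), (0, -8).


Convex hull vertices (CCW): (-10, 10), (-8, -2), (0, -8), (0, -7)
Count = 4

4


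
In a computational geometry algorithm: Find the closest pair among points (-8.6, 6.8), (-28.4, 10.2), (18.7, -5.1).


d(P0,P1) = 20.0898, d(P0,P2) = 29.7809, d(P1,P2) = 49.5227
Closest: P0 and P1

Closest pair: (-8.6, 6.8) and (-28.4, 10.2), distance = 20.0898


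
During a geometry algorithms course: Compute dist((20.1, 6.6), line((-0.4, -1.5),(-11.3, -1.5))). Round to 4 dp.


|cross product| = 88.29
|line direction| = sqrt(118.81) = 10.9
Distance = 88.29/sqrt(118.81) = 8.1

8.1


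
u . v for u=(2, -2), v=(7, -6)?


u . v = u_x*v_x + u_y*v_y = 2*7 + (-2)*(-6)
= 14 + 12 = 26

26


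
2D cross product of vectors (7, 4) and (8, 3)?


u x v = u_x*v_y - u_y*v_x = 7*3 - 4*8
= 21 - 32 = -11

-11


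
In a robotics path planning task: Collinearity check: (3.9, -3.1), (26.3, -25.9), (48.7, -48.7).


Cross product: (26.3-3.9)*((-48.7)-(-3.1)) - ((-25.9)-(-3.1))*(48.7-3.9)
= 0

Yes, collinear


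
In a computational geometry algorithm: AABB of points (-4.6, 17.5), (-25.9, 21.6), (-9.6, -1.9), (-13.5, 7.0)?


x range: [-25.9, -4.6]
y range: [-1.9, 21.6]
Bounding box: (-25.9,-1.9) to (-4.6,21.6)

(-25.9,-1.9) to (-4.6,21.6)


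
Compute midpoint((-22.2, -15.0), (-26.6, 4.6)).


M = (((-22.2)+(-26.6))/2, ((-15)+4.6)/2)
= (-24.4, -5.2)

(-24.4, -5.2)


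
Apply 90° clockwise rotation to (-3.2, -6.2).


90° CW: (x,y) -> (y, -x)
(-3.2,-6.2) -> (-6.2, 3.2)

(-6.2, 3.2)


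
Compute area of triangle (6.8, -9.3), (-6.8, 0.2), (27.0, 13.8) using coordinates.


Area = |x_A(y_B-y_C) + x_B(y_C-y_A) + x_C(y_A-y_B)|/2
= |(-92.48) + (-157.08) + (-256.5)|/2
= 506.06/2 = 253.03

253.03


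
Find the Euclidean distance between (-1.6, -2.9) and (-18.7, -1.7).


dx=-17.1, dy=1.2
d^2 = (-17.1)^2 + 1.2^2 = 293.85
d = sqrt(293.85) = 17.1421

17.1421


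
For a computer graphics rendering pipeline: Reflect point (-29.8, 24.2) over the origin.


Reflection over origin: (x,y) -> (-x,-y)
(-29.8, 24.2) -> (29.8, -24.2)

(29.8, -24.2)


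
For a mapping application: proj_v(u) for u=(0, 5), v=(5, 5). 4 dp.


u.v = 25, |v| = sqrt(50) = 7.0711
Scalar projection = u.v / |v| = 25 / sqrt(50) = 3.5355

3.5355


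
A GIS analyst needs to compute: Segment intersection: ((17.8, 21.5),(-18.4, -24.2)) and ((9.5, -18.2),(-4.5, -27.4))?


Cross products: d1=-479.44, d2=-172.68, d3=1057.83, d4=751.07
d1*d2 < 0 and d3*d4 < 0? no

No, they don't intersect


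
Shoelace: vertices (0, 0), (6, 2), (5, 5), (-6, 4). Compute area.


Shoelace sum: (0*2 - 6*0) + (6*5 - 5*2) + (5*4 - (-6)*5) + ((-6)*0 - 0*4)
= 70
Area = |70|/2 = 35

35


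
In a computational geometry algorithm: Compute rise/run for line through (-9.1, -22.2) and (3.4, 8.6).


slope = (y2-y1)/(x2-x1) = (8.6-(-22.2))/(3.4-(-9.1)) = 30.8/12.5 = 2.464

2.464


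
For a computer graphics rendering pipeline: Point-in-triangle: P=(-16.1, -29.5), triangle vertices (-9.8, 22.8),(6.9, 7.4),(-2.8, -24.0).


Cross products: AB x AP = -970.43, BC x BP = -364.27, CA x CP = 660.94
All same sign? no

No, outside


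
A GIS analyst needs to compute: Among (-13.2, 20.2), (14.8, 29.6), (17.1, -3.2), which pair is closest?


d(P0,P1) = 29.5357, d(P0,P2) = 38.2838, d(P1,P2) = 32.8805
Closest: P0 and P1

Closest pair: (-13.2, 20.2) and (14.8, 29.6), distance = 29.5357


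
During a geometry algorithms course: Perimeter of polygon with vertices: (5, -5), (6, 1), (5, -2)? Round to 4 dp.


Sides: (5, -5)->(6, 1): sqrt(37) = 6.082763, (6, 1)->(5, -2): sqrt(10) = 3.162278, (5, -2)->(5, -5): sqrt(9) = 3
Sum = 12.245041
Perimeter = 12.245

12.245


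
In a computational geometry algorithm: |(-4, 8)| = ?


|u| = sqrt((-4)^2 + 8^2) = sqrt(80) = 8.9443

8.9443


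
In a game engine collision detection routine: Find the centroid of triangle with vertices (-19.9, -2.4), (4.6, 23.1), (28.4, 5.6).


Centroid = ((x_A+x_B+x_C)/3, (y_A+y_B+y_C)/3)
= (((-19.9)+4.6+28.4)/3, ((-2.4)+23.1+5.6)/3)
= (4.3667, 8.7667)

(4.3667, 8.7667)


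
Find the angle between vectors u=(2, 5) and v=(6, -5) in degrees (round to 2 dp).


u.v = -13, |u| = sqrt(29) = 5.3852, |v| = sqrt(61) = 7.8102
cos(theta) = u.v/(|u||v|) = -13/sqrt(1769) = -0.309086
theta = acos(-0.309086) = 108 degrees

108 degrees


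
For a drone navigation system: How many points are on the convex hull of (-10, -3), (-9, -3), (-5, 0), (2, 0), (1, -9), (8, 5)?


Convex hull vertices (CCW): (-10, -3), (1, -9), (8, 5), (-5, 0)
Count = 4

4


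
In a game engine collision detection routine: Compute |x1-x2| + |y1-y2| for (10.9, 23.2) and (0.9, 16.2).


|10.9-0.9| + |23.2-16.2| = 10 + 7 = 17

17


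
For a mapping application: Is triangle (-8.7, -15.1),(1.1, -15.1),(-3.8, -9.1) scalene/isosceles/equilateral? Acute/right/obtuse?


Side lengths squared: AB^2=96.04, BC^2=60.01, CA^2=60.01
Sorted: [60.01, 60.01, 96.04]
By sides: Isosceles, By angles: Acute

Isosceles, Acute


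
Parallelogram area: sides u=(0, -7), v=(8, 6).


|u x v| = |0*6 - (-7)*8|
= |0 - (-56)| = 56

56


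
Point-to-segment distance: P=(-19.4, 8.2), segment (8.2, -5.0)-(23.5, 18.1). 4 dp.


Project P onto AB: t = 0 (clamped to [0,1])
Closest point on segment: (8.2, -5)
Distance: 30.5941

30.5941


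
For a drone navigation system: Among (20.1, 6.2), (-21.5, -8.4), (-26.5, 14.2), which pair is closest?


d(P0,P1) = 44.0876, d(P0,P2) = 47.2817, d(P1,P2) = 23.1465
Closest: P1 and P2

Closest pair: (-21.5, -8.4) and (-26.5, 14.2), distance = 23.1465


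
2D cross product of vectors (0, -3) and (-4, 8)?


u x v = u_x*v_y - u_y*v_x = 0*8 - (-3)*(-4)
= 0 - 12 = -12

-12


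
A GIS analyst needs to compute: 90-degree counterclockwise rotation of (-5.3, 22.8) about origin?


90° CCW: (x,y) -> (-y, x)
(-5.3,22.8) -> (-22.8, -5.3)

(-22.8, -5.3)


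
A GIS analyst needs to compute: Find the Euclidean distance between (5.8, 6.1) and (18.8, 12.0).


dx=13, dy=5.9
d^2 = 13^2 + 5.9^2 = 203.81
d = sqrt(203.81) = 14.2762

14.2762


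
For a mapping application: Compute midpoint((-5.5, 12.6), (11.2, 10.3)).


M = (((-5.5)+11.2)/2, (12.6+10.3)/2)
= (2.85, 11.45)

(2.85, 11.45)


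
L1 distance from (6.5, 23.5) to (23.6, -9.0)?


|6.5-23.6| + |23.5-(-9)| = 17.1 + 32.5 = 49.6

49.6


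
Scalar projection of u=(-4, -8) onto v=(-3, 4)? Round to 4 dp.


u.v = -20, |v| = sqrt(25) = 5
Scalar projection = u.v / |v| = -20 / sqrt(25) = -4

-4


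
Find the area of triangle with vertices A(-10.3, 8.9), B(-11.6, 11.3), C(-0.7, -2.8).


Area = |x_A(y_B-y_C) + x_B(y_C-y_A) + x_C(y_A-y_B)|/2
= |(-145.23) + 135.72 + 1.68|/2
= 7.83/2 = 3.915

3.915


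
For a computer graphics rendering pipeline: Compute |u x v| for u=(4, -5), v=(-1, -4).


|u x v| = |4*(-4) - (-5)*(-1)|
= |(-16) - 5| = 21

21


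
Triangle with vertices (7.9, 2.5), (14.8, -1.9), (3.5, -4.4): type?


Side lengths squared: AB^2=66.97, BC^2=133.94, CA^2=66.97
Sorted: [66.97, 66.97, 133.94]
By sides: Isosceles, By angles: Right

Isosceles, Right


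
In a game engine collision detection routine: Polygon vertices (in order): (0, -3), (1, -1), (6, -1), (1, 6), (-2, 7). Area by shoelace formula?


Shoelace sum: (0*(-1) - 1*(-3)) + (1*(-1) - 6*(-1)) + (6*6 - 1*(-1)) + (1*7 - (-2)*6) + ((-2)*(-3) - 0*7)
= 70
Area = |70|/2 = 35

35


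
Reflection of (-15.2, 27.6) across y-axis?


Reflection over y-axis: (x,y) -> (-x,y)
(-15.2, 27.6) -> (15.2, 27.6)

(15.2, 27.6)


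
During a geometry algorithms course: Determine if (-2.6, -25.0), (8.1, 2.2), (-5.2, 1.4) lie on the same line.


Cross product: (8.1-(-2.6))*(1.4-(-25)) - (2.2-(-25))*((-5.2)-(-2.6))
= 353.2

No, not collinear


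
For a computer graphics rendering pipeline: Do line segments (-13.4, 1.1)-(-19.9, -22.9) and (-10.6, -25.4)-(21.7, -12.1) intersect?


Cross products: d1=893.19, d2=204.44, d3=239.45, d4=928.2
d1*d2 < 0 and d3*d4 < 0? no

No, they don't intersect


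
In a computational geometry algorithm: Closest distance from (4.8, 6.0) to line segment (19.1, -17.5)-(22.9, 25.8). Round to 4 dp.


Project P onto AB: t = 0.5098 (clamped to [0,1])
Closest point on segment: (21.0373, 4.575)
Distance: 16.2997

16.2997


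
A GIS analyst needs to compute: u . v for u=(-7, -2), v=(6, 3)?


u . v = u_x*v_x + u_y*v_y = (-7)*6 + (-2)*3
= (-42) + (-6) = -48

-48


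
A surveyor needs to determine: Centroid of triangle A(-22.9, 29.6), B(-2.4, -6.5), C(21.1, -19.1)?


Centroid = ((x_A+x_B+x_C)/3, (y_A+y_B+y_C)/3)
= (((-22.9)+(-2.4)+21.1)/3, (29.6+(-6.5)+(-19.1))/3)
= (-1.4, 1.3333)

(-1.4, 1.3333)


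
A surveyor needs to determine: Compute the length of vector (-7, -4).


|u| = sqrt((-7)^2 + (-4)^2) = sqrt(65) = 8.0623

8.0623


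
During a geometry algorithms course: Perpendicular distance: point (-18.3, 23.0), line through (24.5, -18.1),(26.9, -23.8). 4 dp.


|cross product| = 145.32
|line direction| = sqrt(38.25) = 6.1847
Distance = 145.32/sqrt(38.25) = 23.4969

23.4969


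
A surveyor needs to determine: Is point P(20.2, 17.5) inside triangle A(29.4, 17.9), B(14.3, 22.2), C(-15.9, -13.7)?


Cross products: AB x AP = 45.6, BC x BP = 353.75, CA x CP = 272.6
All same sign? yes

Yes, inside


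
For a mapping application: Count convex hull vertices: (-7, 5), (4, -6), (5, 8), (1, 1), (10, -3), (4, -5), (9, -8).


Convex hull vertices (CCW): (-7, 5), (4, -6), (9, -8), (10, -3), (5, 8)
Count = 5

5


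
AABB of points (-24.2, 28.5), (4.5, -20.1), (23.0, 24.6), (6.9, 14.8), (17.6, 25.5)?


x range: [-24.2, 23]
y range: [-20.1, 28.5]
Bounding box: (-24.2,-20.1) to (23,28.5)

(-24.2,-20.1) to (23,28.5)


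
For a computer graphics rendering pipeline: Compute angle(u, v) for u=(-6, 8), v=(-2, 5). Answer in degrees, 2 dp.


u.v = 52, |u| = sqrt(100) = 10, |v| = sqrt(29) = 5.3852
cos(theta) = u.v/(|u||v|) = 52/sqrt(2900) = 0.965616
theta = acos(0.965616) = 15.07 degrees

15.07 degrees


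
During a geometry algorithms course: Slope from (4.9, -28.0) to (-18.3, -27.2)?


slope = (y2-y1)/(x2-x1) = ((-27.2)-(-28))/((-18.3)-4.9) = 0.8/(-23.2) = -0.0345

-0.0345


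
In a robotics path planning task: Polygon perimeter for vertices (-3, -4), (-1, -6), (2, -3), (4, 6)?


Sides: (-3, -4)->(-1, -6): sqrt(8) = 2.828427, (-1, -6)->(2, -3): sqrt(18) = 4.242641, (2, -3)->(4, 6): sqrt(85) = 9.219544, (4, 6)->(-3, -4): sqrt(149) = 12.206556
Sum = 28.497168
Perimeter = 28.4972

28.4972


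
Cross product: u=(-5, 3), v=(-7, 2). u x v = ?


u x v = u_x*v_y - u_y*v_x = (-5)*2 - 3*(-7)
= (-10) - (-21) = 11

11


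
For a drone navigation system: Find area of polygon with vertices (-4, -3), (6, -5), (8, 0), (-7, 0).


Shoelace sum: ((-4)*(-5) - 6*(-3)) + (6*0 - 8*(-5)) + (8*0 - (-7)*0) + ((-7)*(-3) - (-4)*0)
= 99
Area = |99|/2 = 49.5

49.5


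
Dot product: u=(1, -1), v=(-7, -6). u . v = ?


u . v = u_x*v_x + u_y*v_y = 1*(-7) + (-1)*(-6)
= (-7) + 6 = -1

-1


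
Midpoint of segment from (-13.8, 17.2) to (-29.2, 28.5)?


M = (((-13.8)+(-29.2))/2, (17.2+28.5)/2)
= (-21.5, 22.85)

(-21.5, 22.85)


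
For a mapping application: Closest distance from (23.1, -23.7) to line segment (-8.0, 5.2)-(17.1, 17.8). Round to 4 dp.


Project P onto AB: t = 0.528 (clamped to [0,1])
Closest point on segment: (5.2528, 11.8528)
Distance: 39.781

39.781


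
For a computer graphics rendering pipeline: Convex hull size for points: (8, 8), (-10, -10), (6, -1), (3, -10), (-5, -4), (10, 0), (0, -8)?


Convex hull vertices (CCW): (-10, -10), (3, -10), (10, 0), (8, 8), (-5, -4)
Count = 5

5


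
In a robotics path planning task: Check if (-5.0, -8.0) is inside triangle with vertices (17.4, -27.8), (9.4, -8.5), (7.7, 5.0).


Cross products: AB x AP = 273.92, BC x BP = 193.55, CA x CP = -542.66
All same sign? no

No, outside


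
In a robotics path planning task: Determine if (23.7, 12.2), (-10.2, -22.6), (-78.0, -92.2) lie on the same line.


Cross product: ((-10.2)-23.7)*((-92.2)-12.2) - ((-22.6)-12.2)*((-78)-23.7)
= 0

Yes, collinear


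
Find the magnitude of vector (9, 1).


|u| = sqrt(9^2 + 1^2) = sqrt(82) = 9.0554

9.0554


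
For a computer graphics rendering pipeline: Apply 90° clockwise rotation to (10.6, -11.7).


90° CW: (x,y) -> (y, -x)
(10.6,-11.7) -> (-11.7, -10.6)

(-11.7, -10.6)


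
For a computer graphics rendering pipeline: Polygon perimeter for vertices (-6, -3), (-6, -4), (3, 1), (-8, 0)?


Sides: (-6, -3)->(-6, -4): sqrt(1) = 1, (-6, -4)->(3, 1): sqrt(106) = 10.29563, (3, 1)->(-8, 0): sqrt(122) = 11.045361, (-8, 0)->(-6, -3): sqrt(13) = 3.605551
Sum = 25.946542
Perimeter = 25.9465

25.9465


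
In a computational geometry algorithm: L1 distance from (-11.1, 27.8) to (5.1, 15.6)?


|(-11.1)-5.1| + |27.8-15.6| = 16.2 + 12.2 = 28.4

28.4


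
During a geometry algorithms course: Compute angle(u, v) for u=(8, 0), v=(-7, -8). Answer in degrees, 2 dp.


u.v = -56, |u| = sqrt(64) = 8, |v| = sqrt(113) = 10.6301
cos(theta) = u.v/(|u||v|) = -56/sqrt(7232) = -0.658505
theta = acos(-0.658505) = 131.19 degrees

131.19 degrees


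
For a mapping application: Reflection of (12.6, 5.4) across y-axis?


Reflection over y-axis: (x,y) -> (-x,y)
(12.6, 5.4) -> (-12.6, 5.4)

(-12.6, 5.4)


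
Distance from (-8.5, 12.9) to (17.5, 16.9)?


dx=26, dy=4
d^2 = 26^2 + 4^2 = 692
d = sqrt(692) = 26.3059

26.3059


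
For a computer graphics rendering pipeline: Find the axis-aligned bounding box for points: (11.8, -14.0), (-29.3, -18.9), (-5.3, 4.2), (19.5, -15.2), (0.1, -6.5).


x range: [-29.3, 19.5]
y range: [-18.9, 4.2]
Bounding box: (-29.3,-18.9) to (19.5,4.2)

(-29.3,-18.9) to (19.5,4.2)


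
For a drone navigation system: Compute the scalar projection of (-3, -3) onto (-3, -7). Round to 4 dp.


u.v = 30, |v| = sqrt(58) = 7.6158
Scalar projection = u.v / |v| = 30 / sqrt(58) = 3.9392

3.9392


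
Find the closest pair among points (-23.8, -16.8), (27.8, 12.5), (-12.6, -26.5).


d(P0,P1) = 59.3384, d(P0,P2) = 14.8165, d(P1,P2) = 56.153
Closest: P0 and P2

Closest pair: (-23.8, -16.8) and (-12.6, -26.5), distance = 14.8165


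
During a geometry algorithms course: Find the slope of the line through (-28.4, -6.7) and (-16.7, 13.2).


slope = (y2-y1)/(x2-x1) = (13.2-(-6.7))/((-16.7)-(-28.4)) = 19.9/11.7 = 1.7009

1.7009


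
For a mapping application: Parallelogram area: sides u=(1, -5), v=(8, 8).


|u x v| = |1*8 - (-5)*8|
= |8 - (-40)| = 48

48


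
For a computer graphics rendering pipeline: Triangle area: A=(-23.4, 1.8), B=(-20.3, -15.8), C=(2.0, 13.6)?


Area = |x_A(y_B-y_C) + x_B(y_C-y_A) + x_C(y_A-y_B)|/2
= |687.96 + (-239.54) + 35.2|/2
= 483.62/2 = 241.81

241.81


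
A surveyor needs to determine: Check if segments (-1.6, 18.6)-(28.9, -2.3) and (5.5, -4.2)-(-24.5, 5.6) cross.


Cross products: d1=-614.42, d2=-286.32, d3=-547.01, d4=-875.11
d1*d2 < 0 and d3*d4 < 0? no

No, they don't intersect


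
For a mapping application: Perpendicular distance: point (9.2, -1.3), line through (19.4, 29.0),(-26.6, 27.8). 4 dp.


|cross product| = 1381.56
|line direction| = sqrt(2117.44) = 46.0156
Distance = 1381.56/sqrt(2117.44) = 30.0237

30.0237


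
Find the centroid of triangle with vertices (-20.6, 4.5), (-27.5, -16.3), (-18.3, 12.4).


Centroid = ((x_A+x_B+x_C)/3, (y_A+y_B+y_C)/3)
= (((-20.6)+(-27.5)+(-18.3))/3, (4.5+(-16.3)+12.4)/3)
= (-22.1333, 0.2)

(-22.1333, 0.2)


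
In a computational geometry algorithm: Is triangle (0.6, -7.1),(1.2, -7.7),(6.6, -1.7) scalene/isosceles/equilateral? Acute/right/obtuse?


Side lengths squared: AB^2=0.72, BC^2=65.16, CA^2=65.16
Sorted: [0.72, 65.16, 65.16]
By sides: Isosceles, By angles: Acute

Isosceles, Acute


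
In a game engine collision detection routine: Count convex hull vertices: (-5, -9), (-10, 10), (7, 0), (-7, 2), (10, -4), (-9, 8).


Convex hull vertices (CCW): (-10, 10), (-5, -9), (10, -4), (7, 0)
Count = 4

4


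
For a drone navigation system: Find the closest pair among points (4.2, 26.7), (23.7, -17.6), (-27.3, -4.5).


d(P0,P1) = 48.4019, d(P0,P2) = 44.3361, d(P1,P2) = 52.6556
Closest: P0 and P2

Closest pair: (4.2, 26.7) and (-27.3, -4.5), distance = 44.3361


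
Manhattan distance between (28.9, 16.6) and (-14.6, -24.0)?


|28.9-(-14.6)| + |16.6-(-24)| = 43.5 + 40.6 = 84.1

84.1


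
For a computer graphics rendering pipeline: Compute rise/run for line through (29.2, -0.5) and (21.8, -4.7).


slope = (y2-y1)/(x2-x1) = ((-4.7)-(-0.5))/(21.8-29.2) = (-4.2)/(-7.4) = 0.5676

0.5676


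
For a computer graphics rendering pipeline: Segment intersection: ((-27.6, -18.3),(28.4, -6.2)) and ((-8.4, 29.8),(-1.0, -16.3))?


Cross products: d1=-1241.06, d2=1430.08, d3=2461.28, d4=-209.86
d1*d2 < 0 and d3*d4 < 0? yes

Yes, they intersect


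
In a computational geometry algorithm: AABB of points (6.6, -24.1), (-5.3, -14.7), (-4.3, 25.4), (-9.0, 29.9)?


x range: [-9, 6.6]
y range: [-24.1, 29.9]
Bounding box: (-9,-24.1) to (6.6,29.9)

(-9,-24.1) to (6.6,29.9)


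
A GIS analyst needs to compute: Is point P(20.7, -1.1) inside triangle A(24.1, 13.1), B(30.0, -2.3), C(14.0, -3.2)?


Cross products: AB x AP = -136.14, BC x BP = -27.57, CA x CP = -88
All same sign? yes

Yes, inside


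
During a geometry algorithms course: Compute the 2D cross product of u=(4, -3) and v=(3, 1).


u x v = u_x*v_y - u_y*v_x = 4*1 - (-3)*3
= 4 - (-9) = 13

13


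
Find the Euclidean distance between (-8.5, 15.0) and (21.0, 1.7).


dx=29.5, dy=-13.3
d^2 = 29.5^2 + (-13.3)^2 = 1047.14
d = sqrt(1047.14) = 32.3595

32.3595


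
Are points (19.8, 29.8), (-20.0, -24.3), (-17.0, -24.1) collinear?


Cross product: ((-20)-19.8)*((-24.1)-29.8) - ((-24.3)-29.8)*((-17)-19.8)
= 154.34

No, not collinear


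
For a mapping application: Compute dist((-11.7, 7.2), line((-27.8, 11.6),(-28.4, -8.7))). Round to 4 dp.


|cross product| = 329.47
|line direction| = sqrt(412.45) = 20.3089
Distance = 329.47/sqrt(412.45) = 16.223

16.223


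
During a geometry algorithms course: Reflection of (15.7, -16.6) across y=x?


Reflection over y=x: (x,y) -> (y,x)
(15.7, -16.6) -> (-16.6, 15.7)

(-16.6, 15.7)


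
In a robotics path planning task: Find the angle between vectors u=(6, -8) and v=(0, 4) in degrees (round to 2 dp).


u.v = -32, |u| = sqrt(100) = 10, |v| = sqrt(16) = 4
cos(theta) = u.v/(|u||v|) = -32/sqrt(1600) = -0.8
theta = acos(-0.8) = 143.13 degrees

143.13 degrees


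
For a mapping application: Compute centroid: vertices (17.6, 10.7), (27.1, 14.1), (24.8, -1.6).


Centroid = ((x_A+x_B+x_C)/3, (y_A+y_B+y_C)/3)
= ((17.6+27.1+24.8)/3, (10.7+14.1+(-1.6))/3)
= (23.1667, 7.7333)

(23.1667, 7.7333)


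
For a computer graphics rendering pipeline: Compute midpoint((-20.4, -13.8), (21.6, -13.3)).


M = (((-20.4)+21.6)/2, ((-13.8)+(-13.3))/2)
= (0.6, -13.55)

(0.6, -13.55)


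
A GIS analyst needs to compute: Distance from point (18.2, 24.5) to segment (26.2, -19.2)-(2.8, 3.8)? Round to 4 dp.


Project P onto AB: t = 1 (clamped to [0,1])
Closest point on segment: (2.8, 3.8)
Distance: 25.8002

25.8002


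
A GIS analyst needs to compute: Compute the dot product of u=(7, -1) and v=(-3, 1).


u . v = u_x*v_x + u_y*v_y = 7*(-3) + (-1)*1
= (-21) + (-1) = -22

-22


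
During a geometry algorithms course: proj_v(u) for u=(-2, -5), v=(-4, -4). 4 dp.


u.v = 28, |v| = sqrt(32) = 5.6569
Scalar projection = u.v / |v| = 28 / sqrt(32) = 4.9497

4.9497


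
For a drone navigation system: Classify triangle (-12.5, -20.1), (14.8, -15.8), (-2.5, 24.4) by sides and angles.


Side lengths squared: AB^2=763.78, BC^2=1915.33, CA^2=2080.25
Sorted: [763.78, 1915.33, 2080.25]
By sides: Scalene, By angles: Acute

Scalene, Acute


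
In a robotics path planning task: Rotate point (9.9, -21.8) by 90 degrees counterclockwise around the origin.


90° CCW: (x,y) -> (-y, x)
(9.9,-21.8) -> (21.8, 9.9)

(21.8, 9.9)


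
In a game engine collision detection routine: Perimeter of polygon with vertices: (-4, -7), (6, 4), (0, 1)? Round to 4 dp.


Sides: (-4, -7)->(6, 4): sqrt(221) = 14.866069, (6, 4)->(0, 1): sqrt(45) = 6.708204, (0, 1)->(-4, -7): sqrt(80) = 8.944272
Sum = 30.518545
Perimeter = 30.5185

30.5185


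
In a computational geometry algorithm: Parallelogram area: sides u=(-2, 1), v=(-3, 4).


|u x v| = |(-2)*4 - 1*(-3)|
= |(-8) - (-3)| = 5

5


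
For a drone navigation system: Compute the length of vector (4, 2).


|u| = sqrt(4^2 + 2^2) = sqrt(20) = 4.4721

4.4721


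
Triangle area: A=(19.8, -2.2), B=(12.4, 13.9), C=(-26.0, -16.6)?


Area = |x_A(y_B-y_C) + x_B(y_C-y_A) + x_C(y_A-y_B)|/2
= |603.9 + (-178.56) + 418.6|/2
= 843.94/2 = 421.97

421.97


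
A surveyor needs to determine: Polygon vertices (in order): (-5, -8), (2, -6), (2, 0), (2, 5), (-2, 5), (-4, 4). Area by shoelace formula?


Shoelace sum: ((-5)*(-6) - 2*(-8)) + (2*0 - 2*(-6)) + (2*5 - 2*0) + (2*5 - (-2)*5) + ((-2)*4 - (-4)*5) + ((-4)*(-8) - (-5)*4)
= 152
Area = |152|/2 = 76

76


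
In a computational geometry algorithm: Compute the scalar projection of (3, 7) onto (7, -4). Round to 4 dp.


u.v = -7, |v| = sqrt(65) = 8.0623
Scalar projection = u.v / |v| = -7 / sqrt(65) = -0.8682

-0.8682


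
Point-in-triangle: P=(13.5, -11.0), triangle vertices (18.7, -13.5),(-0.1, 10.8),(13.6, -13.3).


Cross products: AB x AP = 79.36, BC x BP = 29.1, CA x CP = 11.71
All same sign? yes

Yes, inside


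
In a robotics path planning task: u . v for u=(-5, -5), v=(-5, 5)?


u . v = u_x*v_x + u_y*v_y = (-5)*(-5) + (-5)*5
= 25 + (-25) = 0

0


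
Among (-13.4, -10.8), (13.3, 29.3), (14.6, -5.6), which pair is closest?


d(P0,P1) = 48.1757, d(P0,P2) = 28.4788, d(P1,P2) = 34.9242
Closest: P0 and P2

Closest pair: (-13.4, -10.8) and (14.6, -5.6), distance = 28.4788


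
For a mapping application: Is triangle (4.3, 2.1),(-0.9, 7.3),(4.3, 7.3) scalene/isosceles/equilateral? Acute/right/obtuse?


Side lengths squared: AB^2=54.08, BC^2=27.04, CA^2=27.04
Sorted: [27.04, 27.04, 54.08]
By sides: Isosceles, By angles: Right

Isosceles, Right


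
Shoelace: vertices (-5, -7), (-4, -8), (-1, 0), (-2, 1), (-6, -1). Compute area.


Shoelace sum: ((-5)*(-8) - (-4)*(-7)) + ((-4)*0 - (-1)*(-8)) + ((-1)*1 - (-2)*0) + ((-2)*(-1) - (-6)*1) + ((-6)*(-7) - (-5)*(-1))
= 48
Area = |48|/2 = 24

24


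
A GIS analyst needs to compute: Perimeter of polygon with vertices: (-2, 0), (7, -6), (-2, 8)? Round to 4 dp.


Sides: (-2, 0)->(7, -6): sqrt(117) = 10.816654, (7, -6)->(-2, 8): sqrt(277) = 16.643317, (-2, 8)->(-2, 0): sqrt(64) = 8
Sum = 35.459971
Perimeter = 35.46

35.46


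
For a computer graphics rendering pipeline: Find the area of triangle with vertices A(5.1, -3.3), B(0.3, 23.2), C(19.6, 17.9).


Area = |x_A(y_B-y_C) + x_B(y_C-y_A) + x_C(y_A-y_B)|/2
= |27.03 + 6.36 + (-519.4)|/2
= 486.01/2 = 243.005

243.005


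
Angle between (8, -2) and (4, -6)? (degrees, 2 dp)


u.v = 44, |u| = sqrt(68) = 8.2462, |v| = sqrt(52) = 7.2111
cos(theta) = u.v/(|u||v|) = 44/sqrt(3536) = 0.73994
theta = acos(0.73994) = 42.27 degrees

42.27 degrees


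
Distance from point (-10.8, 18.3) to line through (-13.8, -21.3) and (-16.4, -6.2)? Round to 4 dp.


|cross product| = 148.26
|line direction| = sqrt(234.77) = 15.3222
Distance = 148.26/sqrt(234.77) = 9.6762

9.6762


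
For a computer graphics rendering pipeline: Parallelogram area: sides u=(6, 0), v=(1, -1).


|u x v| = |6*(-1) - 0*1|
= |(-6) - 0| = 6

6


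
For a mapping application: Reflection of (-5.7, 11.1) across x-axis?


Reflection over x-axis: (x,y) -> (x,-y)
(-5.7, 11.1) -> (-5.7, -11.1)

(-5.7, -11.1)


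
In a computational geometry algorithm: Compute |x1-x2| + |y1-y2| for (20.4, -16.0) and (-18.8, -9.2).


|20.4-(-18.8)| + |(-16)-(-9.2)| = 39.2 + 6.8 = 46

46


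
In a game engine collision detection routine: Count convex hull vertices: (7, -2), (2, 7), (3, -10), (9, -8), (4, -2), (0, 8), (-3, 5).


Convex hull vertices (CCW): (-3, 5), (3, -10), (9, -8), (7, -2), (2, 7), (0, 8)
Count = 6

6


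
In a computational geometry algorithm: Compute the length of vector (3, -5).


|u| = sqrt(3^2 + (-5)^2) = sqrt(34) = 5.831

5.831


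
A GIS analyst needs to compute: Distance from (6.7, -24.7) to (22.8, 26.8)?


dx=16.1, dy=51.5
d^2 = 16.1^2 + 51.5^2 = 2911.46
d = sqrt(2911.46) = 53.9579

53.9579


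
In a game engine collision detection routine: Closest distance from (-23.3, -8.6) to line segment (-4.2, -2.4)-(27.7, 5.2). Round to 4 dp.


Project P onto AB: t = 0 (clamped to [0,1])
Closest point on segment: (-4.2, -2.4)
Distance: 20.0811

20.0811


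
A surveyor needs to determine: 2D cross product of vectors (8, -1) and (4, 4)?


u x v = u_x*v_y - u_y*v_x = 8*4 - (-1)*4
= 32 - (-4) = 36

36


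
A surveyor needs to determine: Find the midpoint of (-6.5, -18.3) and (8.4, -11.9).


M = (((-6.5)+8.4)/2, ((-18.3)+(-11.9))/2)
= (0.95, -15.1)

(0.95, -15.1)


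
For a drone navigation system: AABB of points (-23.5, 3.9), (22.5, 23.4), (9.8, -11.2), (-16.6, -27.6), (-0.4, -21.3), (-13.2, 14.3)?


x range: [-23.5, 22.5]
y range: [-27.6, 23.4]
Bounding box: (-23.5,-27.6) to (22.5,23.4)

(-23.5,-27.6) to (22.5,23.4)


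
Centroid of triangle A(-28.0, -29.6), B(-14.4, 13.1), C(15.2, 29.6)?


Centroid = ((x_A+x_B+x_C)/3, (y_A+y_B+y_C)/3)
= (((-28)+(-14.4)+15.2)/3, ((-29.6)+13.1+29.6)/3)
= (-9.0667, 4.3667)

(-9.0667, 4.3667)


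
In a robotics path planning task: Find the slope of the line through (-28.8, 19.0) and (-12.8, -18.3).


slope = (y2-y1)/(x2-x1) = ((-18.3)-19)/((-12.8)-(-28.8)) = (-37.3)/16 = -2.3312

-2.3312


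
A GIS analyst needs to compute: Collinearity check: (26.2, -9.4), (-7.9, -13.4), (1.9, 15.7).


Cross product: ((-7.9)-26.2)*(15.7-(-9.4)) - ((-13.4)-(-9.4))*(1.9-26.2)
= -953.11

No, not collinear


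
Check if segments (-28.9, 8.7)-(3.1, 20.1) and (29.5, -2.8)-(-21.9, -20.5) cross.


Cross products: d1=-1624.78, d2=-1644.34, d3=-1033.76, d4=-1014.2
d1*d2 < 0 and d3*d4 < 0? no

No, they don't intersect


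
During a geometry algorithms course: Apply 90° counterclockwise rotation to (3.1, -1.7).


90° CCW: (x,y) -> (-y, x)
(3.1,-1.7) -> (1.7, 3.1)

(1.7, 3.1)


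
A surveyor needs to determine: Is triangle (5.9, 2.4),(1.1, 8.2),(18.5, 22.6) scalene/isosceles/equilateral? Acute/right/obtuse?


Side lengths squared: AB^2=56.68, BC^2=510.12, CA^2=566.8
Sorted: [56.68, 510.12, 566.8]
By sides: Scalene, By angles: Right

Scalene, Right


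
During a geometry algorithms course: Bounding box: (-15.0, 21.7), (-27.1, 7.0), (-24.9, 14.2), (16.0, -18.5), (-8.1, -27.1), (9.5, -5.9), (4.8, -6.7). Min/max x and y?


x range: [-27.1, 16]
y range: [-27.1, 21.7]
Bounding box: (-27.1,-27.1) to (16,21.7)

(-27.1,-27.1) to (16,21.7)


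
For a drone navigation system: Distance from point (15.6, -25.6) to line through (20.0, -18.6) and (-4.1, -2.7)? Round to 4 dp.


|cross product| = 238.66
|line direction| = sqrt(833.62) = 28.8725
Distance = 238.66/sqrt(833.62) = 8.266

8.266


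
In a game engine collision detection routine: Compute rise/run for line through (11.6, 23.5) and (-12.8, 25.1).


slope = (y2-y1)/(x2-x1) = (25.1-23.5)/((-12.8)-11.6) = 1.6/(-24.4) = -0.0656

-0.0656


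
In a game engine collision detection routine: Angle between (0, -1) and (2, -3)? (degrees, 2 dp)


u.v = 3, |u| = sqrt(1) = 1, |v| = sqrt(13) = 3.6056
cos(theta) = u.v/(|u||v|) = 3/sqrt(13) = 0.83205
theta = acos(0.83205) = 33.69 degrees

33.69 degrees


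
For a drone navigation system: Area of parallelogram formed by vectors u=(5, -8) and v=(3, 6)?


|u x v| = |5*6 - (-8)*3|
= |30 - (-24)| = 54

54


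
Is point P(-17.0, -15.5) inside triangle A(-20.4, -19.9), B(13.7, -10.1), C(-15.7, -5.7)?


Cross products: AB x AP = 116.72, BC x BP = 293.84, CA x CP = 27.6
All same sign? yes

Yes, inside


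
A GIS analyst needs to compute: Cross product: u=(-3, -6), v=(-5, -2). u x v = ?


u x v = u_x*v_y - u_y*v_x = (-3)*(-2) - (-6)*(-5)
= 6 - 30 = -24

-24


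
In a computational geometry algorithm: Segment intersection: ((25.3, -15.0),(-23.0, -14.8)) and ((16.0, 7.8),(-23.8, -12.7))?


Cross products: d1=1098.09, d2=99.98, d3=-1099.38, d4=-101.27
d1*d2 < 0 and d3*d4 < 0? no

No, they don't intersect


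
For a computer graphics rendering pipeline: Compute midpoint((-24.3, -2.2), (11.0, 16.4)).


M = (((-24.3)+11)/2, ((-2.2)+16.4)/2)
= (-6.65, 7.1)

(-6.65, 7.1)


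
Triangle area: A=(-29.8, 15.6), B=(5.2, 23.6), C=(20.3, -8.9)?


Area = |x_A(y_B-y_C) + x_B(y_C-y_A) + x_C(y_A-y_B)|/2
= |(-968.5) + (-127.4) + (-162.4)|/2
= 1258.3/2 = 629.15

629.15


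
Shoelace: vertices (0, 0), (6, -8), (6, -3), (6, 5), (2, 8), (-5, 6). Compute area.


Shoelace sum: (0*(-8) - 6*0) + (6*(-3) - 6*(-8)) + (6*5 - 6*(-3)) + (6*8 - 2*5) + (2*6 - (-5)*8) + ((-5)*0 - 0*6)
= 168
Area = |168|/2 = 84

84


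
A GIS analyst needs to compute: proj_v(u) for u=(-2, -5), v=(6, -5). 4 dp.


u.v = 13, |v| = sqrt(61) = 7.8102
Scalar projection = u.v / |v| = 13 / sqrt(61) = 1.6645

1.6645


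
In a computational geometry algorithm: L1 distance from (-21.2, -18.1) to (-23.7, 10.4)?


|(-21.2)-(-23.7)| + |(-18.1)-10.4| = 2.5 + 28.5 = 31

31


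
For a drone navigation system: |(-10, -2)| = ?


|u| = sqrt((-10)^2 + (-2)^2) = sqrt(104) = 10.198

10.198


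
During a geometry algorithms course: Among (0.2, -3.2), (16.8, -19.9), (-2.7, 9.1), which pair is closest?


d(P0,P1) = 23.5468, d(P0,P2) = 12.6372, d(P1,P2) = 34.9464
Closest: P0 and P2

Closest pair: (0.2, -3.2) and (-2.7, 9.1), distance = 12.6372


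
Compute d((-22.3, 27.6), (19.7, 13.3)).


dx=42, dy=-14.3
d^2 = 42^2 + (-14.3)^2 = 1968.49
d = sqrt(1968.49) = 44.3677

44.3677


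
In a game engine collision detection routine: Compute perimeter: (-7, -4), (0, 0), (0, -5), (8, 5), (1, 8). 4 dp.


Sides: (-7, -4)->(0, 0): sqrt(65) = 8.062258, (0, 0)->(0, -5): sqrt(25) = 5, (0, -5)->(8, 5): sqrt(164) = 12.806248, (8, 5)->(1, 8): sqrt(58) = 7.615773, (1, 8)->(-7, -4): sqrt(208) = 14.422205
Sum = 47.906484
Perimeter = 47.9065

47.9065


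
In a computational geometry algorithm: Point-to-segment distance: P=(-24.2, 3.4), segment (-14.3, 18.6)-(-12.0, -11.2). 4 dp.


Project P onto AB: t = 0.4816 (clamped to [0,1])
Closest point on segment: (-13.1924, 4.2496)
Distance: 11.0403

11.0403


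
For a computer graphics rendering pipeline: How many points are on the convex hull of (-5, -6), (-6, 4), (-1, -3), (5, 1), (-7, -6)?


Convex hull vertices (CCW): (-7, -6), (-5, -6), (5, 1), (-6, 4)
Count = 4

4


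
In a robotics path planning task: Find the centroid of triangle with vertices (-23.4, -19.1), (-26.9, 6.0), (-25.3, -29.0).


Centroid = ((x_A+x_B+x_C)/3, (y_A+y_B+y_C)/3)
= (((-23.4)+(-26.9)+(-25.3))/3, ((-19.1)+6+(-29))/3)
= (-25.2, -14.0333)

(-25.2, -14.0333)


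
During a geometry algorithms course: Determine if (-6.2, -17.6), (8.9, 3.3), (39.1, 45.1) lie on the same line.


Cross product: (8.9-(-6.2))*(45.1-(-17.6)) - (3.3-(-17.6))*(39.1-(-6.2))
= 0

Yes, collinear


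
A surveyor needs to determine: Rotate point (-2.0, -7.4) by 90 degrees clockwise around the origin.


90° CW: (x,y) -> (y, -x)
(-2,-7.4) -> (-7.4, 2)

(-7.4, 2)


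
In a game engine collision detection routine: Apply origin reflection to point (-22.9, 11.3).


Reflection over origin: (x,y) -> (-x,-y)
(-22.9, 11.3) -> (22.9, -11.3)

(22.9, -11.3)


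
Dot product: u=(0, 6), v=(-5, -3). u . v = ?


u . v = u_x*v_x + u_y*v_y = 0*(-5) + 6*(-3)
= 0 + (-18) = -18

-18


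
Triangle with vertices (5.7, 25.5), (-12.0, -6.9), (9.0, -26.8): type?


Side lengths squared: AB^2=1363.05, BC^2=837.01, CA^2=2746.18
Sorted: [837.01, 1363.05, 2746.18]
By sides: Scalene, By angles: Obtuse

Scalene, Obtuse


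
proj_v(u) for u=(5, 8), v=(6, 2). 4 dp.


u.v = 46, |v| = sqrt(40) = 6.3246
Scalar projection = u.v / |v| = 46 / sqrt(40) = 7.2732

7.2732


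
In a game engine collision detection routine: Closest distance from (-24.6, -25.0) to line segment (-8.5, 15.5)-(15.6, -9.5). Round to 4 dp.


Project P onto AB: t = 0.5179 (clamped to [0,1])
Closest point on segment: (3.9814, 2.5525)
Distance: 39.6993

39.6993


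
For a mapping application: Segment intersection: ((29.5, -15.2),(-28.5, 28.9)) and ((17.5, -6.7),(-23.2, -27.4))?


Cross products: d1=594.35, d2=-2401.12, d3=36.2, d4=3031.67
d1*d2 < 0 and d3*d4 < 0? no

No, they don't intersect


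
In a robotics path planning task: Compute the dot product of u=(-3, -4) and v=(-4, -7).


u . v = u_x*v_x + u_y*v_y = (-3)*(-4) + (-4)*(-7)
= 12 + 28 = 40

40


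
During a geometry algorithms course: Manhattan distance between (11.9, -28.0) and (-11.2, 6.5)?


|11.9-(-11.2)| + |(-28)-6.5| = 23.1 + 34.5 = 57.6

57.6
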